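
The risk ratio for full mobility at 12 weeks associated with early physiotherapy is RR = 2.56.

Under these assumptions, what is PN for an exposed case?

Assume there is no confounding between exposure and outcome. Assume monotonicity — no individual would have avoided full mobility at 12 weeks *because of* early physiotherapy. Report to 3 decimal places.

Under exogeneity and monotonicity, PN = (RR − 1) / RR = 1 − 1/RR.
PN = (2.56 − 1) / 2.56 = 1.56 / 2.56 ≈ 0.6094

PN ≈ 0.609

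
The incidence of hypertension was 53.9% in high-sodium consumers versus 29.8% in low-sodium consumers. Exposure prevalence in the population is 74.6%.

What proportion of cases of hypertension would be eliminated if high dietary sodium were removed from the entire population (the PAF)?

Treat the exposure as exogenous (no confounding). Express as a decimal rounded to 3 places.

PAF ≈ 0.376

p₁ = 0.539, p₀ = 0.298.
Overall risk P(Y=1) = π·p₁ + (1−π)·p₀ = 0.746×0.539 + 0.254×0.298 = 0.47779.
Under exogeneity, PAF = [P(Y=1) − p₀] / P(Y=1).
PAF = (0.47779 − 0.298) / 0.47779 ≈ 0.3763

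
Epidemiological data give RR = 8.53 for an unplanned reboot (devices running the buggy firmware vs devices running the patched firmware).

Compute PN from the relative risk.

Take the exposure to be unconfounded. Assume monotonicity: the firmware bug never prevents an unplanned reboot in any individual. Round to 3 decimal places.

PN ≈ 0.883

Under exogeneity and monotonicity, PN = (RR − 1) / RR = 1 − 1/RR.
PN = (8.53 − 1) / 8.53 = 7.53 / 8.53 ≈ 0.8828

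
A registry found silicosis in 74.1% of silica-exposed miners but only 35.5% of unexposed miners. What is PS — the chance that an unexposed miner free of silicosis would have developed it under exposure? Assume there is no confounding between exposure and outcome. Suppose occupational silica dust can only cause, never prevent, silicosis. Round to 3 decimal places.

p₁ = 0.741, p₀ = 0.355.
Under exogeneity and monotonicity, PS = (p₁ − p₀) / (1 − p₀).
PS = (0.741 − 0.355) / (1 − 0.355) = 0.386 / 0.645 ≈ 0.5984

PS ≈ 0.598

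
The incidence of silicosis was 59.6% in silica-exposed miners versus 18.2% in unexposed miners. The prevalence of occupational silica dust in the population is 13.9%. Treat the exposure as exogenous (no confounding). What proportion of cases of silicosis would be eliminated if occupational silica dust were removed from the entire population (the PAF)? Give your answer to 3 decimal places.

p₁ = 0.596, p₀ = 0.182.
Overall risk P(Y=1) = π·p₁ + (1−π)·p₀ = 0.139×0.596 + 0.861×0.182 = 0.23955.
Under exogeneity, PAF = [P(Y=1) − p₀] / P(Y=1).
PAF = (0.23955 − 0.182) / 0.23955 ≈ 0.2402

PAF ≈ 0.240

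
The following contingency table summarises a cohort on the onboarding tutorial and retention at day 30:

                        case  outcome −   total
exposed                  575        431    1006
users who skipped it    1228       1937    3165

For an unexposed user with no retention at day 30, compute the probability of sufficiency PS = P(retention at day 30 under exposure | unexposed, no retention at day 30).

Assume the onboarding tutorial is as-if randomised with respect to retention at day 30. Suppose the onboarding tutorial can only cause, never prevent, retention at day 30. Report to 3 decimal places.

p₁ = P(outcome | exposed) = 575/1006 = 0.57157
p₀ = P(outcome | unexposed) = 1228/3165 = 0.38799
Under exogeneity and monotonicity, PS = (p₁ − p₀) / (1 − p₀).
PS = (0.57157 − 0.38799) / (1 − 0.38799) = 0.18358 / 0.61201 ≈ 0.3000

PS ≈ 0.300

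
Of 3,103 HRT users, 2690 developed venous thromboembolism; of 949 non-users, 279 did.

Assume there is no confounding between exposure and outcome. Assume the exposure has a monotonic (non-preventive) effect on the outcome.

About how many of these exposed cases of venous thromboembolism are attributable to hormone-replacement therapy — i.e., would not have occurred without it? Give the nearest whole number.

about 1778 cases

p₁ = P(outcome | exposed) = 2690/3103 = 0.8669
p₀ = P(outcome | unexposed) = 279/949 = 0.29399
PN = (p₁ − p₀)/p₁ = (0.8669 − 0.29399) / 0.8669 ≈ 0.66087.
Attributable cases ≈ PN × (exposed cases) = 0.66087 × 2690 ≈ 1777.74.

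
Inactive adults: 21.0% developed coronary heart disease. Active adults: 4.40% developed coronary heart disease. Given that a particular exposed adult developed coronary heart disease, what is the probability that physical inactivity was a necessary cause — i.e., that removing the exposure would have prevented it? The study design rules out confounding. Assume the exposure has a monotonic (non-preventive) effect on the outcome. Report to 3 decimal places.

PN ≈ 0.790

p₁ = 0.21, p₀ = 0.044.
Under exogeneity and monotonicity, PN = (p₁ − p₀) / p₁.
PN = (0.21 − 0.044) / 0.21 = 0.166 / 0.21 ≈ 0.7905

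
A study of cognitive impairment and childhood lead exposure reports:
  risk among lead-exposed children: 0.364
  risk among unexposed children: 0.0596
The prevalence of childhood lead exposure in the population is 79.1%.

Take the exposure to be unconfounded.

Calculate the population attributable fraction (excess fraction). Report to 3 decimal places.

PAF ≈ 0.802

Let p₁ = 0.364, p₀ = 0.0596.
Overall risk P(Y=1) = π·p₁ + (1−π)·p₀ = 0.791×0.364 + 0.209×0.0596 = 0.30038.
Under exogeneity, PAF = [P(Y=1) − p₀] / P(Y=1).
PAF = (0.30038 − 0.0596) / 0.30038 ≈ 0.8016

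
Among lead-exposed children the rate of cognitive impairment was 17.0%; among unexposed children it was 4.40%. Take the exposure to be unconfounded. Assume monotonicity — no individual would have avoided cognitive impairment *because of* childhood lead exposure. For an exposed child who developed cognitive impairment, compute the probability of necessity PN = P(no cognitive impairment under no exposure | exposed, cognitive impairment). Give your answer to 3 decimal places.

PN ≈ 0.741

p₁ = 0.17, p₀ = 0.044.
Under exogeneity and monotonicity, PN = (p₁ − p₀) / p₁.
PN = (0.17 − 0.044) / 0.17 = 0.126 / 0.17 ≈ 0.7412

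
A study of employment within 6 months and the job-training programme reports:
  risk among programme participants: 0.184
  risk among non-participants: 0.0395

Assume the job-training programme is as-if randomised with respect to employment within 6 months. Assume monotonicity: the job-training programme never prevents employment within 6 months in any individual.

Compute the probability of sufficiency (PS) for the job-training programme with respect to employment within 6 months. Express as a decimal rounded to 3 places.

Let p₁ = 0.184, p₀ = 0.0395.
Under exogeneity and monotonicity, PS = (p₁ − p₀) / (1 − p₀).
PS = (0.184 − 0.0395) / (1 − 0.0395) = 0.1445 / 0.9605 ≈ 0.1504

PS ≈ 0.150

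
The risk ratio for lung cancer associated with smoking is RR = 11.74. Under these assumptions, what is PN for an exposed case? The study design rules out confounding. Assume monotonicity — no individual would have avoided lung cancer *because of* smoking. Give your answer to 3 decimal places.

Under exogeneity and monotonicity, PN = (RR − 1) / RR = 1 − 1/RR.
PN = (11.74 − 1) / 11.74 = 10.74 / 11.74 ≈ 0.9148

PN ≈ 0.915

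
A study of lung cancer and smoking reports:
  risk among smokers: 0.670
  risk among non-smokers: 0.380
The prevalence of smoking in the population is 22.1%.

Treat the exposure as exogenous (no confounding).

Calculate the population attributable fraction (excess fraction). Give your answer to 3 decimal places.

PAF ≈ 0.144

Let p₁ = 0.67, p₀ = 0.38.
Overall risk P(Y=1) = π·p₁ + (1−π)·p₀ = 0.221×0.67 + 0.779×0.38 = 0.44409.
Under exogeneity, PAF = [P(Y=1) − p₀] / P(Y=1).
PAF = (0.44409 − 0.38) / 0.44409 ≈ 0.1443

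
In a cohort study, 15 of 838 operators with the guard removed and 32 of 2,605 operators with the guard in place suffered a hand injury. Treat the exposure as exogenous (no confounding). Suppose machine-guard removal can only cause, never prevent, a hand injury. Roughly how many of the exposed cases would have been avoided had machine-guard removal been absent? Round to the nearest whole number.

about 5 cases

p₁ = P(outcome | exposed) = 15/838 = 0.0179
p₀ = P(outcome | unexposed) = 32/2605 = 0.012284
PN = (p₁ − p₀)/p₁ = (0.0179 − 0.012284) / 0.0179 ≈ 0.31373.
Attributable cases ≈ PN × (exposed cases) = 0.31373 × 15 ≈ 4.71.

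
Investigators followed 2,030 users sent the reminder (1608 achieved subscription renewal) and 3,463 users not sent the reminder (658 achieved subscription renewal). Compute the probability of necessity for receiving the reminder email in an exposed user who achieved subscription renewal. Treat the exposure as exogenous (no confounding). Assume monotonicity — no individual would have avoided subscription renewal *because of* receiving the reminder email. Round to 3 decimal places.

p₁ = P(outcome | exposed) = 1608/2030 = 0.79212
p₀ = P(outcome | unexposed) = 658/3463 = 0.19001
Under exogeneity and monotonicity, PN = (p₁ − p₀) / p₁.
PN = (0.79212 − 0.19001) / 0.79212 = 0.60211 / 0.79212 ≈ 0.7601

PN ≈ 0.760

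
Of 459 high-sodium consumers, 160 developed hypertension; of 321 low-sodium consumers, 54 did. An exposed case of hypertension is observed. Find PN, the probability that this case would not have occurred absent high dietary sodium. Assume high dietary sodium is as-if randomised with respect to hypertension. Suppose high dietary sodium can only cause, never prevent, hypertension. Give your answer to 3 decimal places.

p₁ = P(outcome | exposed) = 160/459 = 0.34858
p₀ = P(outcome | unexposed) = 54/321 = 0.16822
Under exogeneity and monotonicity, PN = (p₁ − p₀) / p₁.
PN = (0.34858 − 0.16822) / 0.34858 = 0.18036 / 0.34858 ≈ 0.5174

PN ≈ 0.517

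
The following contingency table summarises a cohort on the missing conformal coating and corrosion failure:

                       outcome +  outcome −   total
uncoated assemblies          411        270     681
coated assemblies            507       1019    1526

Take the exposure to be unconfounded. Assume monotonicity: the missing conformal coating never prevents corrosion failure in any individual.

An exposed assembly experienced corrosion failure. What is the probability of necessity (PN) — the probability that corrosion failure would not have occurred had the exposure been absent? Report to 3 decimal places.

p₁ = P(outcome | exposed) = 411/681 = 0.60352
p₀ = P(outcome | unexposed) = 507/1526 = 0.33224
Under exogeneity and monotonicity, PN = (p₁ − p₀)/p₁.
PN = (0.60352 − 0.33224) / 0.60352 ≈ 0.4495

PN ≈ 0.449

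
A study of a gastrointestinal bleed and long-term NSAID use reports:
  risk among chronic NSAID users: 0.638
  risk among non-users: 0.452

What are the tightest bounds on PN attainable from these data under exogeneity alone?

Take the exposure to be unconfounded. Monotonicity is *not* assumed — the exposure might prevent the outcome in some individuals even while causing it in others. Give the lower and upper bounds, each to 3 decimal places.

Let p₁ = 0.638, p₀ = 0.452.
Under exogeneity alone the bounds on PN are max{0,(p₁−p₀)/p₁} ≤ PN ≤ min{1,(1−p₀)/p₁}.
  lower = (p₁ − p₀)/p₁ = 0.186 / 0.638 ≈ 0.2915
  upper = min{1, (1 − p₀)/p₁} = 0.548 / 0.638 ≈ 0.8589

0.292 ≤ PN ≤ 0.859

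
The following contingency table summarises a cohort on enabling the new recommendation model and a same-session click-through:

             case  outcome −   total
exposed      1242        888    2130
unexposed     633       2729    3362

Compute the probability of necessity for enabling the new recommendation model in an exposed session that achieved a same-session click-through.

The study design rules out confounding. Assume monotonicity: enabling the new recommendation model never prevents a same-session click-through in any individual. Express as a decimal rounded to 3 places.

PN ≈ 0.677

p₁ = P(outcome | exposed) = 1242/2130 = 0.5831
p₀ = P(outcome | unexposed) = 633/3362 = 0.18828
Under exogeneity and monotonicity, PN = (p₁ − p₀)/p₁.
PN = (0.5831 − 0.18828) / 0.5831 ≈ 0.6771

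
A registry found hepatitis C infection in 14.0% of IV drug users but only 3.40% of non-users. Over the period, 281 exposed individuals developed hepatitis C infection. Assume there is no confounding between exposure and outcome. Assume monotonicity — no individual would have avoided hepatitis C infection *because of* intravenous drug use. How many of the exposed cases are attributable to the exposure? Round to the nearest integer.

p₁ = 0.14, p₀ = 0.034.
PN = (p₁ − p₀)/p₁ = (0.14 − 0.034) / 0.14 ≈ 0.75714.
Attributable cases ≈ PN × (exposed cases) = 0.75714 × 281 ≈ 212.76.

about 213 cases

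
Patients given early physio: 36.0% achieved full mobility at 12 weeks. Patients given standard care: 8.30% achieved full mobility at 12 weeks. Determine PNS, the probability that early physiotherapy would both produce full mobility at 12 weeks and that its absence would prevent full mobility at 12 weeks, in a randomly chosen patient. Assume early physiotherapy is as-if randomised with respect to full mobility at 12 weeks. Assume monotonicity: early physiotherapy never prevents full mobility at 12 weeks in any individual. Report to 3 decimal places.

p₁ = 0.36, p₀ = 0.083.
Under exogeneity and monotonicity, PNS = p₁ − p₀.
PNS = 0.36 − 0.083 = 0.277

PNS ≈ 0.277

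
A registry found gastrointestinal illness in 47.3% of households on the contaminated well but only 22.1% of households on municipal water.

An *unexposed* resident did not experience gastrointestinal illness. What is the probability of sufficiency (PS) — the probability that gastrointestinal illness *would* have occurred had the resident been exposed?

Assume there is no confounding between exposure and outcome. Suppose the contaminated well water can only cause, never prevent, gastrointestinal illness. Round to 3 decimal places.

p₁ = 0.473, p₀ = 0.221.
Under exogeneity and monotonicity, PS = (p₁ − p₀) / (1 − p₀).
PS = (0.473 − 0.221) / (1 − 0.221) = 0.252 / 0.779 ≈ 0.3235

PS ≈ 0.323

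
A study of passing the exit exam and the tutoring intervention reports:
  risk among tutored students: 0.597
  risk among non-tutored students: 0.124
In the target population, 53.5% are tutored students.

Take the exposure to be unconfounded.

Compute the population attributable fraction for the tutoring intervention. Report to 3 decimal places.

PAF ≈ 0.671

Let p₁ = 0.597, p₀ = 0.124.
Overall risk P(Y=1) = π·p₁ + (1−π)·p₀ = 0.535×0.597 + 0.465×0.124 = 0.37705.
Under exogeneity, PAF = [P(Y=1) − p₀] / P(Y=1).
PAF = (0.37705 − 0.124) / 0.37705 ≈ 0.6711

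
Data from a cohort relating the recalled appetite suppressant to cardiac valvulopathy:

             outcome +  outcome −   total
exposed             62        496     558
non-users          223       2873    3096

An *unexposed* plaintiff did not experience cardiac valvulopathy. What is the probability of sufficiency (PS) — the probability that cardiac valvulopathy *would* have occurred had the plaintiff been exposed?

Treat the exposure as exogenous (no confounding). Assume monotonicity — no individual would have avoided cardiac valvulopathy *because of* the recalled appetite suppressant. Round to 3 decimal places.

PS ≈ 0.042

p₁ = P(outcome | exposed) = 62/558 = 0.11111
p₀ = P(outcome | unexposed) = 223/3096 = 0.072028
Under exogeneity and monotonicity, PS = (p₁ − p₀)/(1 − p₀).
PS = (0.11111 − 0.072028) / 0.92797 ≈ 0.0421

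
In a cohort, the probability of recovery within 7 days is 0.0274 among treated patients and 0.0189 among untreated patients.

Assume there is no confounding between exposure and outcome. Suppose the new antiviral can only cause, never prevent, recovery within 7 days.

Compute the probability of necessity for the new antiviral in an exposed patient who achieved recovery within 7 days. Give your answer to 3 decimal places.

Let p₁ = 0.0274, p₀ = 0.0189.
Under exogeneity and monotonicity, PN = (p₁ − p₀) / p₁.
PN = (0.0274 − 0.0189) / 0.0274 = 0.0085 / 0.0274 ≈ 0.3102

PN ≈ 0.310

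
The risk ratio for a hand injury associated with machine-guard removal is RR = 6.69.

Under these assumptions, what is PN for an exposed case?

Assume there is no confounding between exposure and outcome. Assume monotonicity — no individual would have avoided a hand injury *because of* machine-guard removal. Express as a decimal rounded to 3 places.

Under exogeneity and monotonicity, PN = (RR − 1) / RR = 1 − 1/RR.
PN = (6.69 − 1) / 6.69 = 5.69 / 6.69 ≈ 0.8505

PN ≈ 0.851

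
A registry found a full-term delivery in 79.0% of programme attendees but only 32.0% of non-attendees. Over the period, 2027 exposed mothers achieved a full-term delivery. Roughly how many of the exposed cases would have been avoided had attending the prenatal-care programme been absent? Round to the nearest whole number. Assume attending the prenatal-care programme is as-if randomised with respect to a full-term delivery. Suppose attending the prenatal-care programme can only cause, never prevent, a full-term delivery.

about 1206 cases

p₁ = 0.79, p₀ = 0.32.
PN = (p₁ − p₀)/p₁ = (0.79 − 0.32) / 0.79 ≈ 0.59494.
Attributable cases ≈ PN × (exposed cases) = 0.59494 × 2027 ≈ 1205.94.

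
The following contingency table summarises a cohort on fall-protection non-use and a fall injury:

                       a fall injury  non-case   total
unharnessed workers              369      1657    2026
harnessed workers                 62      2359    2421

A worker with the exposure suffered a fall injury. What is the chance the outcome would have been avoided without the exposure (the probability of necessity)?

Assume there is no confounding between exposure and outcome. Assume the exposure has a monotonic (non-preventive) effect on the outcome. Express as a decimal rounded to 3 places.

p₁ = P(outcome | exposed) = 369/2026 = 0.18213
p₀ = P(outcome | unexposed) = 62/2421 = 0.025609
Under exogeneity and monotonicity, PN = (p₁ − p₀)/p₁.
PN = (0.18213 − 0.025609) / 0.18213 ≈ 0.8594

PN ≈ 0.859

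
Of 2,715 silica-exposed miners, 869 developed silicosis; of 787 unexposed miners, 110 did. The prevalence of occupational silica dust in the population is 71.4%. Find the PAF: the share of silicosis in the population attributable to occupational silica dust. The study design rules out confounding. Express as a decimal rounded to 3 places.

p₁ = P(outcome | exposed) = 869/2715 = 0.32007
p₀ = P(outcome | unexposed) = 110/787 = 0.13977
Overall risk P(Y=1) = π·p₁ + (1−π)·p₀ = 0.714×0.32007 + 0.286×0.13977 = 0.26851.
Under exogeneity, PAF = [P(Y=1) − p₀] / P(Y=1).
PAF = (0.26851 − 0.13977) / 0.26851 ≈ 0.4795

PAF ≈ 0.479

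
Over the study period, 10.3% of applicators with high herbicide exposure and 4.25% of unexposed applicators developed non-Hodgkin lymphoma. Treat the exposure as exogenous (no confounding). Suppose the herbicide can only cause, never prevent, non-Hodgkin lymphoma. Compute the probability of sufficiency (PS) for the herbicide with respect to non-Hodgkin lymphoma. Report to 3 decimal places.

PS ≈ 0.063

p₁ = 0.103, p₀ = 0.0425.
Under exogeneity and monotonicity, PS = (p₁ − p₀) / (1 − p₀).
PS = (0.103 − 0.0425) / (1 − 0.0425) = 0.0605 / 0.9575 ≈ 0.0632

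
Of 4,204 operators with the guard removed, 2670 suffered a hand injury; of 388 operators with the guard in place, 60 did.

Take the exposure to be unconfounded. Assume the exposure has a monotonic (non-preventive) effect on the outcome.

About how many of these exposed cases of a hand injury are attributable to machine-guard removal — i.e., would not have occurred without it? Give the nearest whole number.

about 2020 cases

p₁ = P(outcome | exposed) = 2670/4204 = 0.63511
p₀ = P(outcome | unexposed) = 60/388 = 0.15464
PN = (p₁ − p₀)/p₁ = (0.63511 − 0.15464) / 0.63511 ≈ 0.75652.
Attributable cases ≈ PN × (exposed cases) = 0.75652 × 2670 ≈ 2019.90.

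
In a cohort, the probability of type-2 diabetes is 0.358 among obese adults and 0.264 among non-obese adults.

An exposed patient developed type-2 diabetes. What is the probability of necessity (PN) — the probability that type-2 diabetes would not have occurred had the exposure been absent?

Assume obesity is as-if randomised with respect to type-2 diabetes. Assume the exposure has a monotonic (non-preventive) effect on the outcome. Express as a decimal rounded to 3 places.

PN ≈ 0.263

Let p₁ = 0.358, p₀ = 0.264.
Under exogeneity and monotonicity, PN = (p₁ − p₀) / p₁.
PN = (0.358 − 0.264) / 0.358 = 0.094 / 0.358 ≈ 0.2626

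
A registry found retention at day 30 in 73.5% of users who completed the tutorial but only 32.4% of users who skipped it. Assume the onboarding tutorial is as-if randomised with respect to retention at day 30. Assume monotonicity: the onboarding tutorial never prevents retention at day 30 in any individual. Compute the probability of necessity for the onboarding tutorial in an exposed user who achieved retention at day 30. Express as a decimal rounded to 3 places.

PN ≈ 0.559

p₁ = 0.735, p₀ = 0.324.
Under exogeneity and monotonicity, PN = (p₁ − p₀) / p₁.
PN = (0.735 − 0.324) / 0.735 = 0.411 / 0.735 ≈ 0.5592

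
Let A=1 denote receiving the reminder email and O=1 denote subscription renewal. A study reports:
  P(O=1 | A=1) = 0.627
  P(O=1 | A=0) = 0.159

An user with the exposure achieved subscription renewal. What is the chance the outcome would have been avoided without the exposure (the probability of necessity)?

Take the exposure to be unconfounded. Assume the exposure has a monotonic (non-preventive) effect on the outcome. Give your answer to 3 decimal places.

Let p₁ = 0.627, p₀ = 0.159.
Under exogeneity and monotonicity, PN = (p₁ − p₀) / p₁.
PN = (0.627 − 0.159) / 0.627 = 0.468 / 0.627 ≈ 0.7464

PN ≈ 0.746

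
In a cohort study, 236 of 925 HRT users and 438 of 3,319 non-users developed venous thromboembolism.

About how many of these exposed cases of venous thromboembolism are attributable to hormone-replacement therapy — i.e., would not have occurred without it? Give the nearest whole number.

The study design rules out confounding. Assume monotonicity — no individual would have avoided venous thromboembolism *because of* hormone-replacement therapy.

p₁ = P(outcome | exposed) = 236/925 = 0.25514
p₀ = P(outcome | unexposed) = 438/3319 = 0.13197
PN = (p₁ − p₀)/p₁ = (0.25514 − 0.13197) / 0.25514 ≈ 0.48275.
Attributable cases ≈ PN × (exposed cases) = 0.48275 × 236 ≈ 113.93.

about 114 cases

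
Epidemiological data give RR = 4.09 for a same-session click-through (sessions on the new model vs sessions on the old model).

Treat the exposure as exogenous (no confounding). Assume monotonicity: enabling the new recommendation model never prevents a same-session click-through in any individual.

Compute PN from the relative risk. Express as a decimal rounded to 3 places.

Under exogeneity and monotonicity, PN = (RR − 1) / RR = 1 − 1/RR.
PN = (4.09 − 1) / 4.09 = 3.09 / 4.09 ≈ 0.7555

PN ≈ 0.756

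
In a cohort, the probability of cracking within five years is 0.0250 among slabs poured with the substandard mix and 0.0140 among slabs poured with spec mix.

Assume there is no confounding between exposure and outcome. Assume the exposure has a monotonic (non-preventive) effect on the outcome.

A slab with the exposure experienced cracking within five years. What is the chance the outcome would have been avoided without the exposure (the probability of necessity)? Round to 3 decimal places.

PN ≈ 0.440

Let p₁ = 0.025, p₀ = 0.014.
Under exogeneity and monotonicity, PN = (p₁ − p₀) / p₁.
PN = (0.025 − 0.014) / 0.025 = 0.011 / 0.025 ≈ 0.4400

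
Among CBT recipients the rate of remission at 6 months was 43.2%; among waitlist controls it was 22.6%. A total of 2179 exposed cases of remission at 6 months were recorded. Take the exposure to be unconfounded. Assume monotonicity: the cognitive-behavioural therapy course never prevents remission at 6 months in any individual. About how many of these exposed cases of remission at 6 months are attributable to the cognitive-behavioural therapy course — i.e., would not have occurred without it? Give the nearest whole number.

p₁ = 0.432, p₀ = 0.226.
PN = (p₁ − p₀)/p₁ = (0.432 − 0.226) / 0.432 ≈ 0.47685.
Attributable cases ≈ PN × (exposed cases) = 0.47685 × 2179 ≈ 1039.06.

about 1039 cases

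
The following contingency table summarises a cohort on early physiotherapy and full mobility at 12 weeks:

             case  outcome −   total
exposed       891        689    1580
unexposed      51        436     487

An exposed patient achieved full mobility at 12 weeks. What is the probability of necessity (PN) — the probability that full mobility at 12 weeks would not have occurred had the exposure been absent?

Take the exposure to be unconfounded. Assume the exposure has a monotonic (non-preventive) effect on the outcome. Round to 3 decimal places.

PN ≈ 0.814

p₁ = P(outcome | exposed) = 891/1580 = 0.56392
p₀ = P(outcome | unexposed) = 51/487 = 0.10472
Under exogeneity and monotonicity, PN = (p₁ − p₀)/p₁.
PN = (0.56392 − 0.10472) / 0.56392 ≈ 0.8143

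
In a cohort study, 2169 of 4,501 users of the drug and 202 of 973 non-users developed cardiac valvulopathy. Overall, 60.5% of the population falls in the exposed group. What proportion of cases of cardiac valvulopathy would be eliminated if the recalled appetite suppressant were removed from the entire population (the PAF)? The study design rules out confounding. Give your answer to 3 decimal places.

p₁ = P(outcome | exposed) = 2169/4501 = 0.48189
p₀ = P(outcome | unexposed) = 202/973 = 0.20761
Overall risk P(Y=1) = π·p₁ + (1−π)·p₀ = 0.605×0.48189 + 0.395×0.20761 = 0.37355.
Under exogeneity, PAF = [P(Y=1) − p₀] / P(Y=1).
PAF = (0.37355 − 0.20761) / 0.37355 ≈ 0.4442

PAF ≈ 0.444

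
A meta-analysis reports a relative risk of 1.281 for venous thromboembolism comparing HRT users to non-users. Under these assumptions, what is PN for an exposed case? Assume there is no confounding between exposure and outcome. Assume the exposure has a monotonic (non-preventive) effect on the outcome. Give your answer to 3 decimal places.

Under exogeneity and monotonicity, PN = (RR − 1) / RR = 1 − 1/RR.
PN = (1.281 − 1) / 1.281 = 0.281 / 1.281 ≈ 0.2194

PN ≈ 0.219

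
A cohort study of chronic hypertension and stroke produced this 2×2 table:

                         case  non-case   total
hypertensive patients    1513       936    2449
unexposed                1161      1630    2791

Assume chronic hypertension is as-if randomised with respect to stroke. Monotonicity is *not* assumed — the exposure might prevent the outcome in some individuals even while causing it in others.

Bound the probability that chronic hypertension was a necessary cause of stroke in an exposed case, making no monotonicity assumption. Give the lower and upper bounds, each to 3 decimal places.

0.327 ≤ PN ≤ 0.945

p₁ = P(outcome | exposed) = 1513/2449 = 0.6178
p₀ = P(outcome | unexposed) = 1161/2791 = 0.41598
Under exogeneity alone the bounds on PN are max{0,(p₁−p₀)/p₁} ≤ PN ≤ min{1,(1−p₀)/p₁}.
  lower = (p₁ − p₀)/p₁ = 0.20182 / 0.6178 ≈ 0.3267
  upper = min{1, (1 − p₀)/p₁} = 0.58402 / 0.6178 ≈ 0.9453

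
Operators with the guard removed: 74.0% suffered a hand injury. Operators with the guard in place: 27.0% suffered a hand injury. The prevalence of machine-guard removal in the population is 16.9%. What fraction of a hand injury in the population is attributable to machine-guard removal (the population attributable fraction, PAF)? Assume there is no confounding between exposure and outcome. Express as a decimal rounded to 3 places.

p₁ = 0.74, p₀ = 0.27.
Overall risk P(Y=1) = π·p₁ + (1−π)·p₀ = 0.169×0.74 + 0.831×0.27 = 0.34943.
Under exogeneity, PAF = [P(Y=1) − p₀] / P(Y=1).
PAF = (0.34943 − 0.27) / 0.34943 ≈ 0.2273

PAF ≈ 0.227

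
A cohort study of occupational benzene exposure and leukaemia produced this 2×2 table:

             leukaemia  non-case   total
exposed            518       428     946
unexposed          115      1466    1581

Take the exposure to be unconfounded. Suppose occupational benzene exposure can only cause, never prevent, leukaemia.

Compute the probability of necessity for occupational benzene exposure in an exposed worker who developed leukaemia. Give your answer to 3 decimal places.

PN ≈ 0.867

p₁ = P(outcome | exposed) = 518/946 = 0.54757
p₀ = P(outcome | unexposed) = 115/1581 = 0.072739
Under exogeneity and monotonicity, PN = (p₁ − p₀)/p₁.
PN = (0.54757 − 0.072739) / 0.54757 ≈ 0.8672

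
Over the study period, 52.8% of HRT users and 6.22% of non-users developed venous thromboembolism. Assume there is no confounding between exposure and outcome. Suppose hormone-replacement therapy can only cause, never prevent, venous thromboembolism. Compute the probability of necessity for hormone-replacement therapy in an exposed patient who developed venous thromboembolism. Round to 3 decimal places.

p₁ = 0.528, p₀ = 0.0622.
Under exogeneity and monotonicity, PN = (p₁ − p₀) / p₁.
PN = (0.528 − 0.0622) / 0.528 = 0.4658 / 0.528 ≈ 0.8822

PN ≈ 0.882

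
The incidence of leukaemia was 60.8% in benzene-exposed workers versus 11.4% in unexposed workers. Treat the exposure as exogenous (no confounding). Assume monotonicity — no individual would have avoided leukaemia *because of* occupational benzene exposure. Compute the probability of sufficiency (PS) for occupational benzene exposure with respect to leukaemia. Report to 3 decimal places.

PS ≈ 0.558

p₁ = 0.608, p₀ = 0.114.
Under exogeneity and monotonicity, PS = (p₁ − p₀) / (1 − p₀).
PS = (0.608 − 0.114) / (1 − 0.114) = 0.494 / 0.886 ≈ 0.5576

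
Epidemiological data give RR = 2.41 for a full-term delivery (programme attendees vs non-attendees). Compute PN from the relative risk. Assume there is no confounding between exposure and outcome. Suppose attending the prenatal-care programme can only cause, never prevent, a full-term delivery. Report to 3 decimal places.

PN ≈ 0.585

Under exogeneity and monotonicity, PN = (RR − 1) / RR = 1 − 1/RR.
PN = (2.41 − 1) / 2.41 = 1.41 / 2.41 ≈ 0.5851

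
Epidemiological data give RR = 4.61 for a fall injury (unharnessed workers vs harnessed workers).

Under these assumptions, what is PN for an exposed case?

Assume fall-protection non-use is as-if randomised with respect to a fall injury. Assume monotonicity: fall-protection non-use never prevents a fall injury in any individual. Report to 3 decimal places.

PN ≈ 0.783

Under exogeneity and monotonicity, PN = (RR − 1) / RR = 1 − 1/RR.
PN = (4.61 − 1) / 4.61 = 3.61 / 4.61 ≈ 0.7831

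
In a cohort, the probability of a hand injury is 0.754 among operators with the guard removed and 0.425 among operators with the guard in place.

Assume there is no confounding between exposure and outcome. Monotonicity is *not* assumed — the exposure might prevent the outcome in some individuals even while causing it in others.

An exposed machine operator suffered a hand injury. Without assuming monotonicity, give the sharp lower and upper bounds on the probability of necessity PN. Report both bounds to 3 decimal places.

Let p₁ = 0.754, p₀ = 0.425.
Under exogeneity alone the bounds on PN are max{0,(p₁−p₀)/p₁} ≤ PN ≤ min{1,(1−p₀)/p₁}.
  lower = (p₁ − p₀)/p₁ = 0.329 / 0.754 ≈ 0.4363
  upper = min{1, (1 − p₀)/p₁} = 0.575 / 0.754 ≈ 0.7626

0.436 ≤ PN ≤ 0.763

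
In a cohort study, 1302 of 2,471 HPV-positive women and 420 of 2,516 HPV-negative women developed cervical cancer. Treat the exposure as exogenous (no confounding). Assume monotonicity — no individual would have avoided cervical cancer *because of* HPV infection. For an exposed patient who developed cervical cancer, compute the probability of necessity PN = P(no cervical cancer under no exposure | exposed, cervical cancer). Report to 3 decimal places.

PN ≈ 0.683

p₁ = P(outcome | exposed) = 1302/2471 = 0.52691
p₀ = P(outcome | unexposed) = 420/2516 = 0.16693
Under exogeneity and monotonicity, PN = (p₁ − p₀) / p₁.
PN = (0.52691 − 0.16693) / 0.52691 = 0.35998 / 0.52691 ≈ 0.6832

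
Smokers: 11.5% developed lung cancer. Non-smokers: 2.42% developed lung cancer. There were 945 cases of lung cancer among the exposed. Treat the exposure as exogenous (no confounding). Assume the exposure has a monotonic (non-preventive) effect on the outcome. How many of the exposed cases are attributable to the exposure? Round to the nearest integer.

about 746 cases

p₁ = 0.115, p₀ = 0.0242.
PN = (p₁ − p₀)/p₁ = (0.115 − 0.0242) / 0.115 ≈ 0.78957.
Attributable cases ≈ PN × (exposed cases) = 0.78957 × 945 ≈ 746.14.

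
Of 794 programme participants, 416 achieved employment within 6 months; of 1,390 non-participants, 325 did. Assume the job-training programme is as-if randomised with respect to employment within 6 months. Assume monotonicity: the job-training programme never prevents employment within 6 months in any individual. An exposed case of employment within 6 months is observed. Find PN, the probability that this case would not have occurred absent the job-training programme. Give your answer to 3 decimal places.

p₁ = P(outcome | exposed) = 416/794 = 0.52393
p₀ = P(outcome | unexposed) = 325/1390 = 0.23381
Under exogeneity and monotonicity, PN = (p₁ − p₀) / p₁.
PN = (0.52393 − 0.23381) / 0.52393 = 0.29012 / 0.52393 ≈ 0.5537

PN ≈ 0.554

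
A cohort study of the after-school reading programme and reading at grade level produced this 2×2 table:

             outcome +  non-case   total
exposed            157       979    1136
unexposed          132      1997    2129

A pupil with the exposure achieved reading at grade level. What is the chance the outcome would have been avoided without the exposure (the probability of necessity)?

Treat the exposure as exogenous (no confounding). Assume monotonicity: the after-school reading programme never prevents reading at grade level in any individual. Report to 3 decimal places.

p₁ = P(outcome | exposed) = 157/1136 = 0.1382
p₀ = P(outcome | unexposed) = 132/2129 = 0.062001
Under exogeneity and monotonicity, PN = (p₁ − p₀) / p₁.
PN = (0.1382 − 0.062001) / 0.1382 = 0.076203 / 0.1382 ≈ 0.5514

PN ≈ 0.551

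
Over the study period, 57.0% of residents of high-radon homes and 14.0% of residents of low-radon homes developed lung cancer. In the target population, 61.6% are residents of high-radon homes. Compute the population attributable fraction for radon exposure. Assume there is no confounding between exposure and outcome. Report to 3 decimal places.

PAF ≈ 0.654

p₁ = 0.57, p₀ = 0.14.
Overall risk P(Y=1) = π·p₁ + (1−π)·p₀ = 0.616×0.57 + 0.384×0.14 = 0.40488.
Under exogeneity, PAF = [P(Y=1) − p₀] / P(Y=1).
PAF = (0.40488 − 0.14) / 0.40488 ≈ 0.6542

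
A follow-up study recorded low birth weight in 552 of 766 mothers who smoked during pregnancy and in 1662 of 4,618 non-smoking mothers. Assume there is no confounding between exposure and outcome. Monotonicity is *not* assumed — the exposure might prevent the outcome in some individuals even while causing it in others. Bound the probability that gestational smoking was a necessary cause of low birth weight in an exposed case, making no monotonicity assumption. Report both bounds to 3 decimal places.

0.501 ≤ PN ≤ 0.888

p₁ = P(outcome | exposed) = 552/766 = 0.72063
p₀ = P(outcome | unexposed) = 1662/4618 = 0.3599
Under exogeneity alone the bounds on PN are max{0,(p₁−p₀)/p₁} ≤ PN ≤ min{1,(1−p₀)/p₁}.
  lower = (p₁ − p₀)/p₁ = 0.36073 / 0.72063 ≈ 0.5006
  upper = min{1, (1 − p₀)/p₁} = 0.6401 / 0.72063 ≈ 0.8883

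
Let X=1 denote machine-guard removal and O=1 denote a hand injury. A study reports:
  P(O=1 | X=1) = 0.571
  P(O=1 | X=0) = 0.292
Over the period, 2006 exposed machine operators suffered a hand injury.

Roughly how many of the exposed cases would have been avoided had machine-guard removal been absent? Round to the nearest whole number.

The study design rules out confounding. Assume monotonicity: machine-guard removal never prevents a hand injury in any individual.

Let p₁ = 0.571, p₀ = 0.292.
PN = (p₁ − p₀)/p₁ = (0.571 − 0.292) / 0.571 ≈ 0.48862.
Attributable cases ≈ PN × (exposed cases) = 0.48862 × 2006 ≈ 980.16.

about 980 cases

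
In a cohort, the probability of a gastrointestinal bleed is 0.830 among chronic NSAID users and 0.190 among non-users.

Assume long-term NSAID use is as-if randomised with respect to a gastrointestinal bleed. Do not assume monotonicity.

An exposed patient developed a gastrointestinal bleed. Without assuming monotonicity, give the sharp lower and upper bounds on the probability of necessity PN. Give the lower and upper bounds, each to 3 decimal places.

Let p₁ = 0.83, p₀ = 0.19.
Under exogeneity alone the bounds on PN are max{0,(p₁−p₀)/p₁} ≤ PN ≤ min{1,(1−p₀)/p₁}.
  lower = (p₁ − p₀)/p₁ = 0.64 / 0.83 ≈ 0.7711
  upper = min{1, (1 − p₀)/p₁} = 0.81 / 0.83 ≈ 0.9759

0.771 ≤ PN ≤ 0.976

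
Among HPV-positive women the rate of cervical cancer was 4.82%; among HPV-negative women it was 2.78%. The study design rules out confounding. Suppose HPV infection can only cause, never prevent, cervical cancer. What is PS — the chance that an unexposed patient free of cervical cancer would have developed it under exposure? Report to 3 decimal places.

p₁ = 0.0482, p₀ = 0.0278.
Under exogeneity and monotonicity, PS = (p₁ − p₀) / (1 − p₀).
PS = (0.0482 − 0.0278) / (1 − 0.0278) = 0.0204 / 0.9722 ≈ 0.0210

PS ≈ 0.021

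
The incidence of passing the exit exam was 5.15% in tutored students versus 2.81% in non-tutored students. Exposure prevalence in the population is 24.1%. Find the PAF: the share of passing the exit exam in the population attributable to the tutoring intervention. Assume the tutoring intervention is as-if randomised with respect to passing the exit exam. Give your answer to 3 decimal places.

p₁ = 0.0515, p₀ = 0.0281.
Overall risk P(Y=1) = π·p₁ + (1−π)·p₀ = 0.241×0.0515 + 0.759×0.0281 = 0.033739.
Under exogeneity, PAF = [P(Y=1) − p₀] / P(Y=1).
PAF = (0.033739 − 0.0281) / 0.033739 ≈ 0.1671

PAF ≈ 0.167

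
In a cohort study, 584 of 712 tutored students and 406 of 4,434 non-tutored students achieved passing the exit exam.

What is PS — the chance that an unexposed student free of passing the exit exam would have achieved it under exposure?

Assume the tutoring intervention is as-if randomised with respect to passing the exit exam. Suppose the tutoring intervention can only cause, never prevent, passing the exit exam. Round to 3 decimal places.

p₁ = P(outcome | exposed) = 584/712 = 0.82022
p₀ = P(outcome | unexposed) = 406/4434 = 0.091565
Under exogeneity and monotonicity, PS = (p₁ − p₀) / (1 − p₀).
PS = (0.82022 − 0.091565) / (1 − 0.091565) = 0.72866 / 0.90843 ≈ 0.8021

PS ≈ 0.802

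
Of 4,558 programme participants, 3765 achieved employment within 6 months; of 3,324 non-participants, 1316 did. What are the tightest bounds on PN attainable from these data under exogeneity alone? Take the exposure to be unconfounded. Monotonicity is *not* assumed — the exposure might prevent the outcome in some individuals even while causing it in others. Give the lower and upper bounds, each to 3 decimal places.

p₁ = P(outcome | exposed) = 3765/4558 = 0.82602
p₀ = P(outcome | unexposed) = 1316/3324 = 0.39591
Under exogeneity alone the bounds on PN are max{0,(p₁−p₀)/p₁} ≤ PN ≤ min{1,(1−p₀)/p₁}.
  lower = (p₁ − p₀)/p₁ = 0.43011 / 0.82602 ≈ 0.5207
  upper = min{1, (1 − p₀)/p₁} = 0.60409 / 0.82602 ≈ 0.7313

0.521 ≤ PN ≤ 0.731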